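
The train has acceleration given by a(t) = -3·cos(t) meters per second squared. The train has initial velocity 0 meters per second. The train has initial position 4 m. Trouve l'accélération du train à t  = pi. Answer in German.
Wir haben die Beschleunigung a(t) = -3·cos(t). Durch Einsetzen von t = pi: a(pi) = 3.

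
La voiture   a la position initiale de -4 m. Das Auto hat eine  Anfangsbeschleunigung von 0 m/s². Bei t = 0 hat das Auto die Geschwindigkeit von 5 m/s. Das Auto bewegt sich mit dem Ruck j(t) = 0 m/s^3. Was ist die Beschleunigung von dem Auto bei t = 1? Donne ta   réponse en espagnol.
Partiendo de la sacudida j(t) = 0, tomamos 1 integral. La integral de la sacudida es la aceleración. Usando a(0) = 0, obtenemos a(t) = 0. Tenemos la aceleración a(t) = 0. Sustituyendo t = 1: a(1) = 0.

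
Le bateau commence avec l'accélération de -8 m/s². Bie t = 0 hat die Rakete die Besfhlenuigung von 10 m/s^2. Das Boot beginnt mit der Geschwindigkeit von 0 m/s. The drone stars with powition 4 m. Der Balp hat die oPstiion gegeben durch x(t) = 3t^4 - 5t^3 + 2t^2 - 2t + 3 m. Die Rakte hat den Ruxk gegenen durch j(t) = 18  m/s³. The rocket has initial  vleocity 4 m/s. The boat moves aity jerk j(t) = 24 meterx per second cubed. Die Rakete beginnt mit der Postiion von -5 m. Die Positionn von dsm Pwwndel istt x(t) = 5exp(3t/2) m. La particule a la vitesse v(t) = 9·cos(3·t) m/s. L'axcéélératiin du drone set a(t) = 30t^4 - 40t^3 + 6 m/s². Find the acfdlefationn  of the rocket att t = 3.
Starting from jerk j(t) = 18, we take 1 antiderivative. Integrating jerk and using the initial condition a(0) = 10, we get a(t) = 18·t + 10. From the given acceleration equation a(t) = 18·t + 10, we substitute t = 3 to get a = 64.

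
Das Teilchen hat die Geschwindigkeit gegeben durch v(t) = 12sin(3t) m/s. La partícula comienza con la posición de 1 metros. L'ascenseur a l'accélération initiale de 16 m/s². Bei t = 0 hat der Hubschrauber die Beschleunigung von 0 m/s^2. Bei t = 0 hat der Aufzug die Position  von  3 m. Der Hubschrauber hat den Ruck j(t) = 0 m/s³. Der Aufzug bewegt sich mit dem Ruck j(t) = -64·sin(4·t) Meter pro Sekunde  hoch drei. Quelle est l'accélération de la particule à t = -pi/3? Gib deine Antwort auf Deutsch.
Ausgehend von der Geschwindigkeit v(t) = 12·sin(3·t), nehmen wir 1 Ableitung. Die Ableitung von der Geschwindigkeit ergibt die Beschleunigung: a(t) = 36·cos(3·t). Mit a(t) = 36·cos(3·t) und Einsetzen von t = -pi/3, finden wir a = -36.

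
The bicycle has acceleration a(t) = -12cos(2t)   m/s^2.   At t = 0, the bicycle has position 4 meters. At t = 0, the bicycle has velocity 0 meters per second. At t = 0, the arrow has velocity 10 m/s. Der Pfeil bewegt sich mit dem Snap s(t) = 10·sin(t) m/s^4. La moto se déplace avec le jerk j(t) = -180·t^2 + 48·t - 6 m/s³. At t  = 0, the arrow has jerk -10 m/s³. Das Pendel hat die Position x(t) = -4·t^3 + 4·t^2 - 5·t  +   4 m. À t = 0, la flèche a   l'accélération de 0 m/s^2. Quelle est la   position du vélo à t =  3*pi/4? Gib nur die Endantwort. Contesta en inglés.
The answer is 1.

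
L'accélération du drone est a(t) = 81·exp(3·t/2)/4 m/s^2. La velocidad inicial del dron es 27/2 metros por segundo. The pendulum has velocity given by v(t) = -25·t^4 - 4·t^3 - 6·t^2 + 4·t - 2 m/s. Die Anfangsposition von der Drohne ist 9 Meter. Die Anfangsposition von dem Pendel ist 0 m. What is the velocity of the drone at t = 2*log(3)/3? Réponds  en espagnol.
Necesitamos integrar nuestra ecuación de la aceleración a(t) = 81·exp(3·t/2)/4 1 vez. Integrando la aceleración y usando la condición inicial v(0) = 27/2, obtenemos v(t) = 27·exp(3·t/2)/2. Usando v(t) = 27·exp(3·t/2)/2 y sustituyendo t = 2*log(3)/3, encontramos v = 81/2.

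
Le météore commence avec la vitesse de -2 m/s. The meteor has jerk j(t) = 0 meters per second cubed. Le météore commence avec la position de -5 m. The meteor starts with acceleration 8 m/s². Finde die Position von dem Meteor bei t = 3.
Wir müssen unsere Gleichung für den Ruck j(t) = 0 3-mal integrieren. Die Stammfunktion von dem Ruck, mit a(0) = 8, ergibt die Beschleunigung: a(t) = 8. Durch Integration von der Beschleunigung und Verwendung der Anfangsbedingung v(0) = -2, erhalten wir v(t) = 8·t - 2. Das Integral von der Geschwindigkeit, mit x(0) = -5, ergibt die Position: x(t) = 4·t^2 - 2·t - 5. Aus der Gleichung für die Position x(t) = 4·t^2 - 2·t - 5, setzen wir t = 3 ein und erhalten x = 25.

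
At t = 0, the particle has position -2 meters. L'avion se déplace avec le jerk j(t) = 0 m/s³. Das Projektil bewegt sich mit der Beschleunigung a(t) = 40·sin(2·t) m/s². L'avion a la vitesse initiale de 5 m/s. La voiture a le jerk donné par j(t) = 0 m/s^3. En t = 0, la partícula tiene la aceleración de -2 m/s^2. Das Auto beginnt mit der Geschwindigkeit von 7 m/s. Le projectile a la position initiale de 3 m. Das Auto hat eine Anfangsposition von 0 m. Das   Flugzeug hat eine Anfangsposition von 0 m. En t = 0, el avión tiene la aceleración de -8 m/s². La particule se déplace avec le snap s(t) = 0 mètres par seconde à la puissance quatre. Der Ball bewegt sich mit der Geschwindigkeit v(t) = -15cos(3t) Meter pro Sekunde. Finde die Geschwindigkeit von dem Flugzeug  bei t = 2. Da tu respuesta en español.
Debemos encontrar la integral de nuestra ecuación de la sacudida j(t) = 0 2 veces. La antiderivada de la sacudida, con a(0) = -8, da la aceleración: a(t) = -8. La antiderivada de la aceleración, con v(0) = 5, da la velocidad: v(t) = 5 - 8·t. Tenemos la velocidad v(t) = 5 - 8·t. Sustituyendo t = 2: v(2) = -11.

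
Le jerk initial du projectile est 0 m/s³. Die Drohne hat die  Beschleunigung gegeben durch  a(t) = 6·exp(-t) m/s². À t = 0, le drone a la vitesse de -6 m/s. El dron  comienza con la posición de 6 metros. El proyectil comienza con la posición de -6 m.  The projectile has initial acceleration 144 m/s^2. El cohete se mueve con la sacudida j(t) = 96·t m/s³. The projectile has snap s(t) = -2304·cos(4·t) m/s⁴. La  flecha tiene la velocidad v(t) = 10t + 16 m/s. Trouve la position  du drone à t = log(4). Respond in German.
Wir müssen die Stammfunktion unserer Gleichung für die Beschleunigung a(t) = 6·exp(-t) 2-mal finden. Durch Integration von der Beschleunigung und Verwendung der Anfangsbedingung v(0) = -6, erhalten wir v(t) = -6·exp(-t). Das Integral von der Geschwindigkeit ist die Position. Mit x(0) = 6 erhalten wir x(t) = 6·exp(-t). Aus der Gleichung für die Position x(t) = 6·exp(-t), setzen wir t = log(4) ein und erhalten x = 3/2.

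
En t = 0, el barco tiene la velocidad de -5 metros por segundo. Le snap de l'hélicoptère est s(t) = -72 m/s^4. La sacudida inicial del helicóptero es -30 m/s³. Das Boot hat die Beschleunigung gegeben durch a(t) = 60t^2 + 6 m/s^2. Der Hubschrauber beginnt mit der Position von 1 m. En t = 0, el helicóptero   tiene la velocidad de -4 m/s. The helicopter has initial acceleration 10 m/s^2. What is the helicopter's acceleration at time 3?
To find the answer, we compute 2 antiderivatives of s(t) = -72. Integrating snap and using the initial condition j(0) = -30, we get j(t) = -72·t - 30. Integrating jerk and using the initial condition a(0) = 10, we get a(t) = -36·t^2 - 30·t + 10. Using a(t) = -36·t^2 - 30·t + 10 and substituting t = 3, we find a = -404.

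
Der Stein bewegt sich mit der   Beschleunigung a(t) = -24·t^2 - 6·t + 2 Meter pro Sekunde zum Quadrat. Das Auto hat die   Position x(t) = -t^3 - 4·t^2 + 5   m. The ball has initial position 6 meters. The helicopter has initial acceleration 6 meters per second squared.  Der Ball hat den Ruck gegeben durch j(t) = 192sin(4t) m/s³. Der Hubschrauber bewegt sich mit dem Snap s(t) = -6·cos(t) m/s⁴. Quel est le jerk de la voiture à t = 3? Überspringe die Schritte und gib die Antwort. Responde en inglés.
The jerk at t = 3 is j = -6.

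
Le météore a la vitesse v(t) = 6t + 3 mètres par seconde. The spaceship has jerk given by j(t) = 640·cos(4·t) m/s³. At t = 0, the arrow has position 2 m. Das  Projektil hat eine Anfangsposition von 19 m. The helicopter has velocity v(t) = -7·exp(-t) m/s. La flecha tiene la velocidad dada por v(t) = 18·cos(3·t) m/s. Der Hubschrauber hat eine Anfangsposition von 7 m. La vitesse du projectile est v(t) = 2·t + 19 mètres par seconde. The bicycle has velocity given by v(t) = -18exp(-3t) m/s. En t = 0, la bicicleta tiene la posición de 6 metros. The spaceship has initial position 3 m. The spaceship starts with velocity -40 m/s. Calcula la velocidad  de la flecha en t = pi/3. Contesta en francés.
Nous avons la vitesse v(t) = 18·cos(3·t). En substituant t = pi/3: v(pi/3) = -18.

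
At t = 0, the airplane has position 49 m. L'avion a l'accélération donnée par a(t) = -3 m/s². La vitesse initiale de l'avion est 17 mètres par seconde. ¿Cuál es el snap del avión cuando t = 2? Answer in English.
Starting from acceleration a(t) = -3, we take 2 derivatives. Differentiating acceleration, we get jerk: j(t) = 0. Differentiating jerk, we get snap: s(t) = 0. We have snap s(t) = 0. Substituting t = 2: s(2) = 0.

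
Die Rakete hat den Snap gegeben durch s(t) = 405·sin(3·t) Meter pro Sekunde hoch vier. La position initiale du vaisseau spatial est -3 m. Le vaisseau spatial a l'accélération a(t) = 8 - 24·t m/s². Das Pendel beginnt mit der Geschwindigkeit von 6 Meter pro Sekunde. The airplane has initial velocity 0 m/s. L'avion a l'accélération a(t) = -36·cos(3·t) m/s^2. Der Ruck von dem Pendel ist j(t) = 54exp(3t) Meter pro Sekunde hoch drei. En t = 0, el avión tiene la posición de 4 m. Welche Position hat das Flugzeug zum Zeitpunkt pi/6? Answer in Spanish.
Partiendo de la aceleración a(t) = -36·cos(3·t), tomamos 2 antiderivadas. Tomando ∫a(t)dt y aplicando v(0) = 0, encontramos v(t) = -12·sin(3·t). La antiderivada de la velocidad es la posición. Usando x(0) = 4, obtenemos x(t) = 4·cos(3·t). Tenemos la posición x(t) = 4·cos(3·t). Sustituyendo t = pi/6: x(pi/6) = 0.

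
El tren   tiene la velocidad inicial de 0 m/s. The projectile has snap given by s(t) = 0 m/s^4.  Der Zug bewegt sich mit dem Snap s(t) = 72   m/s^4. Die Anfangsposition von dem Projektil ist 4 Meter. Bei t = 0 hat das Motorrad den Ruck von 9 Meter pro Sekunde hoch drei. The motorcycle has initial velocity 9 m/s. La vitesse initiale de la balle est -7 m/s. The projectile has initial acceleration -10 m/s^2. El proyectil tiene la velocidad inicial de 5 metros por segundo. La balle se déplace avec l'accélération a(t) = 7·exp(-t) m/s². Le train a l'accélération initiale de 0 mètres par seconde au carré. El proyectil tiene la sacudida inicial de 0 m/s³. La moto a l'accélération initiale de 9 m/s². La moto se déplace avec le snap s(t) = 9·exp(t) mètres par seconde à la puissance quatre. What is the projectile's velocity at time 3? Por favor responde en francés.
Nous devons intégrer notre équation du snap s(t) = 0 3 fois. L'intégrale du snap est le jerk. En utilisant j(0) = 0, nous obtenons j(t) = 0. En intégrant le jerk et en utilisant la condition initiale a(0) = -10, nous obtenons a(t) = -10. En intégrant l'accélération et en utilisant la condition initiale v(0) = 5, nous obtenons v(t) = 5 - 10·t. De l'équation de la vitesse v(t) = 5 - 10·t, nous substituons t = 3 pour obtenir v = -25.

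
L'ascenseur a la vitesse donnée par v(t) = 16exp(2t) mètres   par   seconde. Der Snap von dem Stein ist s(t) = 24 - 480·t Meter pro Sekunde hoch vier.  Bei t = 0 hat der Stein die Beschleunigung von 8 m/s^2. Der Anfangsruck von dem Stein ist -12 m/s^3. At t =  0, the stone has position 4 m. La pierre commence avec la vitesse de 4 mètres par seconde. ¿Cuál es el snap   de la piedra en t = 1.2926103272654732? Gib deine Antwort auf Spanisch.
Usando s(t) = 24 - 480·t y sustituyendo t = 1.2926103272654732, encontramos s = -596.452957087427.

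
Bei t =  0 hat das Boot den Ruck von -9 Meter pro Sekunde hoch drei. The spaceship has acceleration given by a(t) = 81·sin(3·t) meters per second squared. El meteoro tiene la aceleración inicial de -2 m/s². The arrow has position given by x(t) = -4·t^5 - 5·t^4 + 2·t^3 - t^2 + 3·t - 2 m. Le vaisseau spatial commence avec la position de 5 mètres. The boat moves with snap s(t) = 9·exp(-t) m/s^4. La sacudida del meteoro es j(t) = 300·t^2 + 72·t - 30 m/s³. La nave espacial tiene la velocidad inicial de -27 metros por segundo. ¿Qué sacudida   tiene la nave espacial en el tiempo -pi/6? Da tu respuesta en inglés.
To solve this, we need to take 1 derivative of our acceleration equation a(t) = 81·sin(3·t). Taking d/dt of a(t), we find j(t) = 243·cos(3·t). Using j(t) = 243·cos(3·t) and substituting t = -pi/6, we find j = 0.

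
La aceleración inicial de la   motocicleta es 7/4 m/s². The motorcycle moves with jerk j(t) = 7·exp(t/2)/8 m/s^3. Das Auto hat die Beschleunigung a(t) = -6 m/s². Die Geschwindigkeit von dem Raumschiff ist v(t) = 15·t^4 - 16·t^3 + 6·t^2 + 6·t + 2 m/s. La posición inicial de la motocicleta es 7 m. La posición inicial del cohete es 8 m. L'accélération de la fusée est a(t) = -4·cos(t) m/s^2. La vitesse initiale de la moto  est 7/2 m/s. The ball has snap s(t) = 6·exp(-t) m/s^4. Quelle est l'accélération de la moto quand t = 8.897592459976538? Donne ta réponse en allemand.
Wir müssen die Stammfunktion unserer Gleichung für den Ruck j(t) = 7·exp(t/2)/8 1-mal finden. Durch Integration von dem Ruck und Verwendung der Anfangsbedingung a(0) = 7/4, erhalten wir a(t) = 7·exp(t/2)/4. Aus der Gleichung für die Beschleunigung a(t) = 7·exp(t/2)/4, setzen wir t = 8.897592459976538 ein und erhalten a = 149.666879021300.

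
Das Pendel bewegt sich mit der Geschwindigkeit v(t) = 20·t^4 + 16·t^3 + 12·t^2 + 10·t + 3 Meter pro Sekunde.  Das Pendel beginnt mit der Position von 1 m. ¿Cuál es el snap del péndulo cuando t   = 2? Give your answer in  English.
Starting from velocity v(t) = 20·t^4 + 16·t^3 + 12·t^2 + 10·t + 3, we take 3 derivatives. Differentiating velocity, we get acceleration: a(t) = 80·t^3 + 48·t^2 + 24·t + 10. Differentiating acceleration, we get jerk: j(t) = 240·t^2 + 96·t + 24. Differentiating jerk, we get snap: s(t) = 480·t + 96. We have snap s(t) = 480·t + 96. Substituting t = 2: s(2) = 1056.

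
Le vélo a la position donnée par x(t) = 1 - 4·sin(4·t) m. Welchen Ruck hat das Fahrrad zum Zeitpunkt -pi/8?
Ausgehend von der Position x(t) = 1 - 4·sin(4·t), nehmen wir 3 Ableitungen. Durch Ableiten von der Position erhalten wir die Geschwindigkeit: v(t) = -16·cos(4·t). Mit d/dt von v(t) finden wir a(t) = 64·sin(4·t). Mit d/dt von a(t) finden wir j(t) = 256·cos(4·t). Mit j(t) = 256·cos(4·t) und Einsetzen von t = -pi/8, finden wir j = 0.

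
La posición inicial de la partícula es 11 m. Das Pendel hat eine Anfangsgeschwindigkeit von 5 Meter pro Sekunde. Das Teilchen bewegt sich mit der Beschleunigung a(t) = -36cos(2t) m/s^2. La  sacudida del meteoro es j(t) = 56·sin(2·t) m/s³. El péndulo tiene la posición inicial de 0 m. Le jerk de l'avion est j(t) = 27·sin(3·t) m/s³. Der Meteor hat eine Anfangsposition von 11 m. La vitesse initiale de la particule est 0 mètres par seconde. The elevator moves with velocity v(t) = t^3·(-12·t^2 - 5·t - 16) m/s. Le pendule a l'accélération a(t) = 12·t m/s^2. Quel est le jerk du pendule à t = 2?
En partant de l'accélération a(t) = 12·t, nous prenons 1 dérivée. En dérivant l'accélération, nous obtenons le jerk: j(t) = 12. De l'équation du jerk j(t) = 12, nous substituons t = 2 pour obtenir j = 12.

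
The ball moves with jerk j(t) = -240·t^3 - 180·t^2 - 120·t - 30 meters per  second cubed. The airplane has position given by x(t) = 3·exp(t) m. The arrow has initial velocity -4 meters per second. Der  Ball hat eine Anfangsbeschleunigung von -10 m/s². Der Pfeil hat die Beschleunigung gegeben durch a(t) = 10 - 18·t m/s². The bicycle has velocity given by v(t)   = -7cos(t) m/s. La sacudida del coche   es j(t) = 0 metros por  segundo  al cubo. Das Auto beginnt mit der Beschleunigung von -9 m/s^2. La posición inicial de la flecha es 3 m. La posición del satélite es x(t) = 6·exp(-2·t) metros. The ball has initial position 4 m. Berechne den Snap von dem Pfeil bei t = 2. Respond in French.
Pour résoudre ceci, nous devons prendre 2 dérivées de notre équation de l'accélération a(t) = 10 - 18·t. En prenant d/dt de a(t), nous trouvons j(t) = -18. En dérivant le jerk, nous obtenons le snap: s(t) = 0. Nous avons le snap s(t) = 0. En substituant t = 2: s(2) = 0.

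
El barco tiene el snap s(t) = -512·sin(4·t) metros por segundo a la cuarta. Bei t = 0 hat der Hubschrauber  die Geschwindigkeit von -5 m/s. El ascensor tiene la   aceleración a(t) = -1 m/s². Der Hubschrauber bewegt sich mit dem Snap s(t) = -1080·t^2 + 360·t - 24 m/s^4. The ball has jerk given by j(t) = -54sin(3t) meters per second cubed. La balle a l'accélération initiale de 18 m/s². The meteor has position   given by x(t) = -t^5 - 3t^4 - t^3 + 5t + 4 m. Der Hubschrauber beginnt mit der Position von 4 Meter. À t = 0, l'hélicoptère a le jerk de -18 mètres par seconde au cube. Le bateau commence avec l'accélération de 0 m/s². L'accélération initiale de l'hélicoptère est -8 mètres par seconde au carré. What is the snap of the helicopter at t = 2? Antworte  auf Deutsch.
Wir haben den Snap s(t) = -1080·t^2 + 360·t - 24. Durch Einsetzen von t = 2: s(2) = -3624.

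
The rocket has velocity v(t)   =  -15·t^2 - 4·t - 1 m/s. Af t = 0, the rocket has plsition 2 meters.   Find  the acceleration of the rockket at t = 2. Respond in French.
Nous devons dériver notre équation de la vitesse v(t) = -15·t^2 - 4·t - 1 1 fois. En prenant d/dt de v(t), nous trouvons a(t) = -30·t - 4. De l'équation de l'accélération a(t) = -30·t - 4, nous substituons t = 2 pour obtenir a = -64.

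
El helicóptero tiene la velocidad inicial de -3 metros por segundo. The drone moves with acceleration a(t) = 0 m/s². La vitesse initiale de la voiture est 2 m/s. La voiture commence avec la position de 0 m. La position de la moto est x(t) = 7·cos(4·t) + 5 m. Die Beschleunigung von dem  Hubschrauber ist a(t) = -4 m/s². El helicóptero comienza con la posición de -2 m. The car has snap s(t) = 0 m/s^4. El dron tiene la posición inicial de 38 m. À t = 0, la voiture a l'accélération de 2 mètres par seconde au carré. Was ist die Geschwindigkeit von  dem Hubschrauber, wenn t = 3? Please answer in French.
Pour résoudre ceci, nous devons prendre 1 intégrale de notre équation de l'accélération a(t) = -4. La primitive de l'accélération, avec v(0) = -3, donne la vitesse: v(t) = -4·t - 3. De l'équation de la vitesse v(t) = -4·t - 3, nous substituons t = 3 pour obtenir v = -15.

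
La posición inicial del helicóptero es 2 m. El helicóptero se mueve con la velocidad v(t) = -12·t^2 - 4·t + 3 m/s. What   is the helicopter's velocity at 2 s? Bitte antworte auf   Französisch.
De l'équation de la vitesse v(t) = -12·t^2 - 4·t + 3, nous substituons t = 2 pour obtenir v = -53.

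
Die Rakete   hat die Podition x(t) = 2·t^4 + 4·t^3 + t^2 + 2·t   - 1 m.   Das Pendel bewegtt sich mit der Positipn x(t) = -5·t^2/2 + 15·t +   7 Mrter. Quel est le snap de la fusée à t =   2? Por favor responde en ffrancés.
Nous devons dériver notre équation de la position x(t) = 2·t^4 + 4·t^3 + t^2 + 2·t - 1 4 fois. La dérivée de la position donne la vitesse: v(t) = 8·t^3 + 12·t^2 + 2·t + 2. La dérivée de la vitesse donne l'accélération: a(t) = 24·t^2 + 24·t + 2. En dérivant l'accélération, nous obtenons le jerk: j(t) = 48·t + 24. En dérivant le jerk, nous obtenons le snap: s(t) = 48. Nous avons le snap s(t) = 48. En substituant t = 2: s(2) = 48.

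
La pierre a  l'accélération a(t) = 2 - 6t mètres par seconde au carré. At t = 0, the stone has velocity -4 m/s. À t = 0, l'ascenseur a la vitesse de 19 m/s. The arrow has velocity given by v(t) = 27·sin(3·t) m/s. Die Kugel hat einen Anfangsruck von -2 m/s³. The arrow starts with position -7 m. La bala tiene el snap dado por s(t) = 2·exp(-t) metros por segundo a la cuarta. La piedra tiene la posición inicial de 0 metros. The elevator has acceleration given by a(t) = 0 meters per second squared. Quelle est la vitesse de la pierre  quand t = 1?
Pour résoudre ceci, nous devons prendre 1 primitive de notre équation de l'accélération a(t) = 2 - 6·t. En prenant ∫a(t)dt et en appliquant v(0) = -4, nous trouvons v(t) = -3·t^2 + 2·t - 4. Nous avons la vitesse v(t) = -3·t^2 + 2·t - 4. En substituant t = 1: v(1) = -5.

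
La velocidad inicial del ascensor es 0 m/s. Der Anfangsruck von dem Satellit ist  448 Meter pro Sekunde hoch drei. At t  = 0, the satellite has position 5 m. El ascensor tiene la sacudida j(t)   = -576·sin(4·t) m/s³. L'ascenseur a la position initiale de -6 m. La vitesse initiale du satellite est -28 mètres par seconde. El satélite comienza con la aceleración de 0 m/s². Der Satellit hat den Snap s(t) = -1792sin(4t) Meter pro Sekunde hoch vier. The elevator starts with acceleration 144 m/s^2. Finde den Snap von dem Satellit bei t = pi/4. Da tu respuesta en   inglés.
Using s(t) = -1792·sin(4·t) and substituting t = pi/4, we find s = 0.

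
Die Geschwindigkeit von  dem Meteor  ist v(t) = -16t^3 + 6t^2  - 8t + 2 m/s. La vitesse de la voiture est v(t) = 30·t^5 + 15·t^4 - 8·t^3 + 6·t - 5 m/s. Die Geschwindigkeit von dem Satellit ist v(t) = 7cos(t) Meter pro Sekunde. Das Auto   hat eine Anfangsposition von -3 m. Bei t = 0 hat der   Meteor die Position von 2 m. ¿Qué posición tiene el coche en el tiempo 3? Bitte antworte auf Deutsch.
Um dies zu lösen, müssen wir 1 Integral unserer Gleichung für die Geschwindigkeit v(t) = 30·t^5 + 15·t^4 - 8·t^3 + 6·t - 5 finden. Die Stammfunktion von der Geschwindigkeit ist die Position. Mit x(0) = -3 erhalten wir x(t) = 5·t^6 + 3·t^5 - 2·t^4 + 3·t^2 - 5·t - 3. Mit x(t) = 5·t^6 + 3·t^5 - 2·t^4 + 3·t^2 - 5·t - 3 und Einsetzen von t = 3, finden wir x = 4221.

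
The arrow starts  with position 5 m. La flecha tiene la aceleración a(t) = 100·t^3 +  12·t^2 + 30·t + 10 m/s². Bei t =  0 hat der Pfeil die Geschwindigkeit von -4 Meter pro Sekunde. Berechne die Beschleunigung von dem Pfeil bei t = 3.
Mit a(t) = 100·t^3 + 12·t^2 + 30·t + 10 und Einsetzen von t = 3, finden wir a = 2908.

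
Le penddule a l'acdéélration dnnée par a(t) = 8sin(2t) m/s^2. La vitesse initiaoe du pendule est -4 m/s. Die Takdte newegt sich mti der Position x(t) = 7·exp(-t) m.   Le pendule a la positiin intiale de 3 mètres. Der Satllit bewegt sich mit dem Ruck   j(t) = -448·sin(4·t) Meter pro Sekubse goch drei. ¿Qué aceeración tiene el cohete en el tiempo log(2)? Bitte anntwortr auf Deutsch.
Wir müssen unsere Gleichung für die Position x(t) = 7·exp(-t) 2-mal ableiten. Durch Ableiten von der Position erhalten wir die Geschwindigkeit: v(t) = -7·exp(-t). Mit d/dt von v(t) finden wir a(t) = 7·exp(-t). Mit a(t) = 7·exp(-t) und Einsetzen von t = log(2), finden wir a = 7/2.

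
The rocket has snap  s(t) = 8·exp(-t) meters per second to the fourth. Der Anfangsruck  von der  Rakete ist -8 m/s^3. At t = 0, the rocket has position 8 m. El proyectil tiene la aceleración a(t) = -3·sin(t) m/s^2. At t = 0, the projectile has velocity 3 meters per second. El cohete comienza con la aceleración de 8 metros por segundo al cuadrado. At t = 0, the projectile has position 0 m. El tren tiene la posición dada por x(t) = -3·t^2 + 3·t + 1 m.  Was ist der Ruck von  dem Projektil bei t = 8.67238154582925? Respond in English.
To solve this, we need to take 1 derivative of our acceleration equation a(t) = -3·sin(t). The derivative of acceleration gives jerk: j(t) = -3·cos(t). We have jerk j(t) = -3·cos(t). Substituting t = 8.67238154582925: j(8.67238154582925) = 2.19015984047074.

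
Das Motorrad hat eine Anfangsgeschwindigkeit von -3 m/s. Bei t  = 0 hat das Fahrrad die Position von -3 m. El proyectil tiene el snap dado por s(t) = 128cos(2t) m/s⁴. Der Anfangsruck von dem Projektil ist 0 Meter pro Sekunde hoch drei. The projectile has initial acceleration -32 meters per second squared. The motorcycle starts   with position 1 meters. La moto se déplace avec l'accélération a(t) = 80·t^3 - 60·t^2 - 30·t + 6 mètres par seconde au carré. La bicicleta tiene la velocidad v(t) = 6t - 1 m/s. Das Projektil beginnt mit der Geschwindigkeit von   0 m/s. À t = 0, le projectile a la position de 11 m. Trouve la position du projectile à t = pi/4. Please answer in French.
Nous devons trouver la primitive de notre équation du snap s(t) = 128·cos(2·t) 4 fois. En intégrant le snap et en utilisant la condition initiale j(0) = 0, nous obtenons j(t) = 64·sin(2·t). La primitive du jerk, avec a(0) = -32, donne l'accélération: a(t) = -32·cos(2·t). En prenant ∫a(t)dt et en appliquant v(0) = 0, nous trouvons v(t) = -16·sin(2·t). En intégrant la vitesse et en utilisant la condition initiale x(0) = 11, nous obtenons x(t) = 8·cos(2·t) + 3. De l'équation de la position x(t) = 8·cos(2·t) + 3, nous substituons t = pi/4 pour obtenir x = 3.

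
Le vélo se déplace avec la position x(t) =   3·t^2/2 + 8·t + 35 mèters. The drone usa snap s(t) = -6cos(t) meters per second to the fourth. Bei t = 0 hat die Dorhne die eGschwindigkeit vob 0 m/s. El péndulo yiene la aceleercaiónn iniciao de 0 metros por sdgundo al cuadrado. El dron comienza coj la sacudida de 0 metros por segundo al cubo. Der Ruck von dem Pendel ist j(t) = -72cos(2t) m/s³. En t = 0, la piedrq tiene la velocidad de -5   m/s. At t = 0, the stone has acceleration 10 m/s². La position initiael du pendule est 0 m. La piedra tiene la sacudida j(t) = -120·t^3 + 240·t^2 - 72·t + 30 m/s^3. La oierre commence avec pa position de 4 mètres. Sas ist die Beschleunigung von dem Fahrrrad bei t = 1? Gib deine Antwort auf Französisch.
Nous devons dériver notre équation de la position x(t) = 3·t^2/2 + 8·t + 35 2 fois. En dérivant la position, nous obtenons la vitesse: v(t) = 3·t + 8. En dérivant la vitesse, nous obtenons l'accélération: a(t) = 3. Nous avons l'accélération a(t) = 3. En substituant t = 1: a(1) = 3.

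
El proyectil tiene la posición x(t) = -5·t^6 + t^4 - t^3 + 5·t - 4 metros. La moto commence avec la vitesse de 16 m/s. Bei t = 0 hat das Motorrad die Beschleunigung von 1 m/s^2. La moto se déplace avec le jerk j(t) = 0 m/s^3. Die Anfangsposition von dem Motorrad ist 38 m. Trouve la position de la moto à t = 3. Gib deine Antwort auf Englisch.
We must find the integral of our jerk equation j(t) = 0 3 times. The antiderivative of jerk, with a(0) = 1, gives acceleration: a(t) = 1. The integral of acceleration is velocity. Using v(0) = 16, we get v(t) = t + 16. Finding the antiderivative of v(t) and using x(0) = 38: x(t) = t^2/2 + 16·t + 38. From the given position equation x(t) = t^2/2 + 16·t + 38, we substitute t = 3 to get x = 181/2.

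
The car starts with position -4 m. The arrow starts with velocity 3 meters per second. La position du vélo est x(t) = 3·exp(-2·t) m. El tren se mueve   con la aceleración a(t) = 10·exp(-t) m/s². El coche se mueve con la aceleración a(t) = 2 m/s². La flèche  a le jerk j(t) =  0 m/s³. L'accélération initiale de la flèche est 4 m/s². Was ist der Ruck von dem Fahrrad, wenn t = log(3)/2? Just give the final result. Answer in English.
j(log(3)/2) = -8.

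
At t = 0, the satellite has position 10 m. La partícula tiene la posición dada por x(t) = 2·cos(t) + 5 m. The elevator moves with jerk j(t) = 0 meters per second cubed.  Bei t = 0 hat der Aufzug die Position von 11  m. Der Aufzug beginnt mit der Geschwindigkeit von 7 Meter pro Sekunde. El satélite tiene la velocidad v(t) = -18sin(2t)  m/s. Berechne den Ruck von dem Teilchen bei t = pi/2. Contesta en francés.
Nous devons dériver notre équation de la position x(t) = 2·cos(t) + 5 3 fois. La dérivée de la position donne la vitesse: v(t) = -2·sin(t). En dérivant la vitesse, nous obtenons l'accélération: a(t) = -2·cos(t). La dérivée de l'accélération donne le jerk: j(t) = 2·sin(t). De l'équation du jerk j(t) = 2·sin(t), nous substituons t = pi/2 pour obtenir j = 2.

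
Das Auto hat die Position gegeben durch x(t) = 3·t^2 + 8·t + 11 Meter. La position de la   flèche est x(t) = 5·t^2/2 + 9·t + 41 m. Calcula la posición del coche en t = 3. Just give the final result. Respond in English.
The position at t = 3 is x = 62.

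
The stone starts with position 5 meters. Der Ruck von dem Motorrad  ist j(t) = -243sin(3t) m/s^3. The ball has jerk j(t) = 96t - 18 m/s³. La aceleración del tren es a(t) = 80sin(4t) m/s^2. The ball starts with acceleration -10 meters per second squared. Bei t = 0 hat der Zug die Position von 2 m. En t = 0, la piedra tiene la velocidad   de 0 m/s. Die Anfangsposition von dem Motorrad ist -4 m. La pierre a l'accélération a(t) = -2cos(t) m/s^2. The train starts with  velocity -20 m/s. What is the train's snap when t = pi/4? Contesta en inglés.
To solve this, we need to take 2 derivatives of our acceleration equation a(t) = 80·sin(4·t). Differentiating acceleration, we get jerk: j(t) = 320·cos(4·t). Differentiating jerk, we get snap: s(t) = -1280·sin(4·t). From the given snap equation s(t) = -1280·sin(4·t), we substitute t = pi/4 to get s = 0.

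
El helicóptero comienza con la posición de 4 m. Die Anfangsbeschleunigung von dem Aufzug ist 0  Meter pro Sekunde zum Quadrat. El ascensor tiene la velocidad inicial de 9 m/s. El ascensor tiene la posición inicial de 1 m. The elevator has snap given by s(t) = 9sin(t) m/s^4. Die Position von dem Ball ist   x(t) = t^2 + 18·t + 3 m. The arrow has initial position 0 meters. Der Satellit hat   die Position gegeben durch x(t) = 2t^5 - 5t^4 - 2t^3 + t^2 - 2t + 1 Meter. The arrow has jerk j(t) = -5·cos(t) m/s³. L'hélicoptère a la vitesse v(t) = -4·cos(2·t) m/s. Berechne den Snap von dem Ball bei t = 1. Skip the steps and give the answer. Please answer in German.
Der Snap bei t = 1 ist s = 0.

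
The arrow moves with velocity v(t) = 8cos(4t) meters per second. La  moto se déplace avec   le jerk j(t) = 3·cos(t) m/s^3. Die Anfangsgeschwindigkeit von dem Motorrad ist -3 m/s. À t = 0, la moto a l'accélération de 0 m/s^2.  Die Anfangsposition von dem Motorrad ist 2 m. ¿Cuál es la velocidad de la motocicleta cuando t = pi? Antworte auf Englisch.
To find the answer, we compute 2 antiderivatives of j(t) = 3·cos(t). Integrating jerk and using the initial condition a(0) = 0, we get a(t) = 3·sin(t). The integral of acceleration is velocity. Using v(0) = -3, we get v(t) = -3·cos(t). From the given velocity equation v(t) = -3·cos(t), we substitute t = pi to get v = 3.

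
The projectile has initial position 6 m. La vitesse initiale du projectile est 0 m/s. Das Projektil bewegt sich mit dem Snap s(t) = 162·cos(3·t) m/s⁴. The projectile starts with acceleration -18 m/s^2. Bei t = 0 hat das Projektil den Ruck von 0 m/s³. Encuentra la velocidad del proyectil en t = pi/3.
Necesitamos integrar nuestra ecuación del snap s(t) = 162·cos(3·t) 3 veces. Tomando ∫s(t)dt y aplicando j(0) = 0, encontramos j(t) = 54·sin(3·t). Integrando la sacudida y usando la condición inicial a(0) = -18, obtenemos a(t) = -18·cos(3·t). Tomando ∫a(t)dt y aplicando v(0) = 0, encontramos v(t) = -6·sin(3·t). De la ecuación de la velocidad v(t) = -6·sin(3·t), sustituimos t = pi/3 para obtener v = 0.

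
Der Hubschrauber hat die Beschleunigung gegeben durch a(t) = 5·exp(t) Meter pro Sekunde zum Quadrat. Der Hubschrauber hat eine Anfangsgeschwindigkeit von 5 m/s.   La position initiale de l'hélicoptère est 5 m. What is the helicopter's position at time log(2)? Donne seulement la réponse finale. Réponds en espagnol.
La respuesta es 10.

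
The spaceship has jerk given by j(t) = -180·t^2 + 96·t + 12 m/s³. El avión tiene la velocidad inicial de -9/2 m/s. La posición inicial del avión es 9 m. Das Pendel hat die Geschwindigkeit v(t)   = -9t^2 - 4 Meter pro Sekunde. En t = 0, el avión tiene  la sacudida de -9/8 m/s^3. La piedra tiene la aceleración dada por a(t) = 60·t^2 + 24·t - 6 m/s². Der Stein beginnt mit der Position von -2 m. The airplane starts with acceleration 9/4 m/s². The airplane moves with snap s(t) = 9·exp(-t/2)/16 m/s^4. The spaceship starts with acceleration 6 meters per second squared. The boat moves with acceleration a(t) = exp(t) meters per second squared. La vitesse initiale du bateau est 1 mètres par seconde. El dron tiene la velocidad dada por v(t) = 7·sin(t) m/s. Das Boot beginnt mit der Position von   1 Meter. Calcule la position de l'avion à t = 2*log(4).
Nous devons intégrer notre équation du snap s(t) = 9·exp(-t/2)/16 4 fois. En prenant ∫s(t)dt et en appliquant j(0) = -9/8, nous trouvons j(t) = -9·exp(-t/2)/8. En prenant ∫j(t)dt et en appliquant a(0) = 9/4, nous trouvons a(t) = 9·exp(-t/2)/4. L'intégrale de l'accélération est la vitesse. En utilisant v(0) = -9/2, nous obtenons v(t) = -9·exp(-t/2)/2. L'intégrale de la vitesse est la position. En utilisant x(0) = 9, nous obtenons x(t) = 9·exp(-t/2). En utilisant x(t) = 9·exp(-t/2) et en substituant t = 2*log(4), nous trouvons x = 9/4.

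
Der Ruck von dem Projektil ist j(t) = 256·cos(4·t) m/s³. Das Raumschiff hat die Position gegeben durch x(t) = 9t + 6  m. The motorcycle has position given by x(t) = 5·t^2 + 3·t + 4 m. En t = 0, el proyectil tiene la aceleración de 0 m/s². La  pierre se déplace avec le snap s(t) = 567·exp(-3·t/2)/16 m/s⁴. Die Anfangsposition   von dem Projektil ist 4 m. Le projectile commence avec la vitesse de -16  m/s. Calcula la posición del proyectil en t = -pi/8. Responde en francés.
Nous devons trouver la primitive de notre équation du jerk j(t) = 256·cos(4·t) 3 fois. L'intégrale du jerk est l'accélération. En utilisant a(0) = 0, nous obtenons a(t) = 64·sin(4·t). L'intégrale de l'accélération est la vitesse. En utilisant v(0) = -16, nous obtenons v(t) = -16·cos(4·t). L'intégrale de la vitesse, avec x(0) = 4, donne la position: x(t) = 4 - 4·sin(4·t). De l'équation de la position x(t) = 4 - 4·sin(4·t), nous substituons t = -pi/8 pour obtenir x = 8.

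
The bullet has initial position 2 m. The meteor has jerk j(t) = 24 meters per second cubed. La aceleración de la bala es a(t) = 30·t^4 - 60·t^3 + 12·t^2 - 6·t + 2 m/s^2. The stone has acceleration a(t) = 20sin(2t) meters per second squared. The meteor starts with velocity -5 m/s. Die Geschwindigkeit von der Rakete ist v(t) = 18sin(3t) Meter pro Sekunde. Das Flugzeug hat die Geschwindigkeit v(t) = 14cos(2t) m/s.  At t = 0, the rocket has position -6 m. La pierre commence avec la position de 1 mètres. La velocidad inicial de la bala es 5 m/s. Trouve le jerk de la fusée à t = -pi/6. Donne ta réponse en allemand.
Ausgehend von der Geschwindigkeit v(t) = 18·sin(3·t), nehmen wir 2 Ableitungen. Die Ableitung von der Geschwindigkeit ergibt die Beschleunigung: a(t) = 54·cos(3·t). Durch Ableiten von der Beschleunigung erhalten wir den Ruck: j(t) = -162·sin(3·t). Wir haben den Ruck j(t) = -162·sin(3·t). Durch Einsetzen von t = -pi/6: j(-pi/6) = 162.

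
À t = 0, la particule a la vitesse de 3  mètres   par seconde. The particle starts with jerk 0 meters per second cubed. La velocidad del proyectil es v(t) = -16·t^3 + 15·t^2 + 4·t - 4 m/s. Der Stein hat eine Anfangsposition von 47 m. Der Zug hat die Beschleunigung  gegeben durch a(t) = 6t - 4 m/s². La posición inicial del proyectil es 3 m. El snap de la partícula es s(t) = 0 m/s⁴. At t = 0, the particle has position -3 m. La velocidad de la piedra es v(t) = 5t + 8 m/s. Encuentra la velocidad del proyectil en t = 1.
Tenemos la velocidad v(t) = -16·t^3 + 15·t^2 + 4·t - 4. Sustituyendo t = 1: v(1) = -1.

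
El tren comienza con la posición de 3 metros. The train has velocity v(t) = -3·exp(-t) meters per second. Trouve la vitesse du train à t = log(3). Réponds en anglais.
Using v(t) = -3·exp(-t) and substituting t = log(3), we find v = -1.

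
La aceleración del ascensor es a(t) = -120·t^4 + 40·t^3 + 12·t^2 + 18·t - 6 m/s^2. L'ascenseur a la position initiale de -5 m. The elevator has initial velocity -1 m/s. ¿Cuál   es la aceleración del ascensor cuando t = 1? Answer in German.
Wir haben die Beschleunigung a(t) = -120·t^4 + 40·t^3 + 12·t^2 + 18·t - 6. Durch Einsetzen von t = 1: a(1) = -56.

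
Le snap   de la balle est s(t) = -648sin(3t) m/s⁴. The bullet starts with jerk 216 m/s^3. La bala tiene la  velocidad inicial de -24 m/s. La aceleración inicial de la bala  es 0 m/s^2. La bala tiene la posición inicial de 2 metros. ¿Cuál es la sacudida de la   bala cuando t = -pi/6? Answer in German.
Wir müssen die Stammfunktion unserer Gleichung für den Snap s(t) = -648·sin(3·t) 1-mal finden. Durch Integration von dem Snap und Verwendung der Anfangsbedingung j(0) = 216, erhalten wir j(t) = 216·cos(3·t). Aus der Gleichung für den Ruck j(t) = 216·cos(3·t), setzen wir t = -pi/6 ein und erhalten j = 0.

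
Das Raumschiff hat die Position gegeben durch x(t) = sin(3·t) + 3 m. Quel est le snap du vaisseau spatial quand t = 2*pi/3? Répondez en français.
Nous devons dériver notre équation de la position x(t) = sin(3·t) + 3 4 fois. La dérivée de la position donne la vitesse: v(t) = 3·cos(3·t). En dérivant la vitesse, nous obtenons l'accélération: a(t) = -9·sin(3·t). En prenant d/dt de a(t), nous trouvons j(t) = -27·cos(3·t). En dérivant le jerk, nous obtenons le snap: s(t) = 81·sin(3·t). De l'équation du snap s(t) = 81·sin(3·t), nous substituons t = 2*pi/3 pour obtenir s = 0.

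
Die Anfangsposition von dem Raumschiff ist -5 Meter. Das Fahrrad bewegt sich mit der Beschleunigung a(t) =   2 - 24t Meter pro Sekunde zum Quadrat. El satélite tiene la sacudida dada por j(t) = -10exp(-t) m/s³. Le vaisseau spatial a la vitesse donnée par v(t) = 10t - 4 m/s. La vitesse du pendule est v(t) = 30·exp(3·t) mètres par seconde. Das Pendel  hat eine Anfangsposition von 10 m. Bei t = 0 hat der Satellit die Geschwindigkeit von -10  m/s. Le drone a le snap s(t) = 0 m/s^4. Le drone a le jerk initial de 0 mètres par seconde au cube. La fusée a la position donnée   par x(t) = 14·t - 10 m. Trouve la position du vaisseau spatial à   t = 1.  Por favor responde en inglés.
Starting from velocity v(t) = 10·t - 4, we take 1 integral. The integral of velocity, with x(0) = -5, gives position: x(t) = 5·t^2 - 4·t - 5. From the given position equation x(t) = 5·t^2 - 4·t - 5, we substitute t = 1 to get x = -4.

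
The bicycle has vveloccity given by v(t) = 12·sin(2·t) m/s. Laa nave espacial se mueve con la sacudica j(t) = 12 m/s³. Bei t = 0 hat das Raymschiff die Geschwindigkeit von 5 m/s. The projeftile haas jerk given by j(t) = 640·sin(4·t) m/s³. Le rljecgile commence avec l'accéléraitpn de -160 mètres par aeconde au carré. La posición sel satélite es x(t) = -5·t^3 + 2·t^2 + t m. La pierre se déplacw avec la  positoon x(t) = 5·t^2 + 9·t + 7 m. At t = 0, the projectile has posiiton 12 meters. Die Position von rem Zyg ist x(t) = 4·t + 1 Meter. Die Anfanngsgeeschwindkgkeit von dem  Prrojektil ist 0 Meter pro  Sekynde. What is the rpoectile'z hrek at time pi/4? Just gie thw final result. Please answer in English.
At t = pi/4, j = 0.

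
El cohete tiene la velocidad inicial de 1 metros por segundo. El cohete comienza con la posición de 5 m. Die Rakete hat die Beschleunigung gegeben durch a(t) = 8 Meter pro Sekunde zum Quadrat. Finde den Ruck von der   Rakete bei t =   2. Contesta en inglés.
Starting from acceleration a(t) = 8, we take 1 derivative. Differentiating acceleration, we get jerk: j(t) = 0. From the given jerk equation j(t) = 0, we substitute t = 2 to get j = 0.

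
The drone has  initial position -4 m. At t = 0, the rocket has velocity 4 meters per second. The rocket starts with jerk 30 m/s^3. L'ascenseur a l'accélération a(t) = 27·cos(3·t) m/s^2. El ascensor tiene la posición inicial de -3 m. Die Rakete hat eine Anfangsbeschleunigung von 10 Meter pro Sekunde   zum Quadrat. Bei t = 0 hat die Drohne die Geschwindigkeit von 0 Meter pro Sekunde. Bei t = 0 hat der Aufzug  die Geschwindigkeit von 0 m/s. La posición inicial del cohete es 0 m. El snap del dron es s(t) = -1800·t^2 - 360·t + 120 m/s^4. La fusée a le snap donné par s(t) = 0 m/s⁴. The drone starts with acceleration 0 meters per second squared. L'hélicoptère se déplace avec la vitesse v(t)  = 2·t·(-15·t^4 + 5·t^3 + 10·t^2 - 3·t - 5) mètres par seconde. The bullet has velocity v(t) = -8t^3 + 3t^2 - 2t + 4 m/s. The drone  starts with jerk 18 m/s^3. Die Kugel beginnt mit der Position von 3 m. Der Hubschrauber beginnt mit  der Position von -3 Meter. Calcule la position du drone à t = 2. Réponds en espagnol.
Para resolver esto, necesitamos tomar 4 integrales de nuestra ecuación del snap s(t) = -1800·t^2 - 360·t + 120. Tomando ∫s(t)dt y aplicando j(0) = 18, encontramos j(t) = -600·t^3 - 180·t^2 + 120·t + 18. Tomando ∫j(t)dt y aplicando a(0) = 0, encontramos a(t) = 6·t·(-25·t^3 - 10·t^2 + 10·t + 3). Integrando la aceleración y usando la condición inicial v(0) = 0, obtenemos v(t) = t^2·(-30·t^3 - 15·t^2 + 20·t + 9). La integral de la velocidad es la posición. Usando x(0) = -4, obtenemos x(t) = -5·t^6 - 3·t^5 + 5·t^4 + 3·t^3 - 4. Tenemos la posición x(t) = -5·t^6 - 3·t^5 + 5·t^4 + 3·t^3 - 4. Sustituyendo t = 2: x(2) = -316.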